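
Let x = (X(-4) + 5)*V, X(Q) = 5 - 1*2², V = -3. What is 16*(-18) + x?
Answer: -306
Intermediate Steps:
X(Q) = 1 (X(Q) = 5 - 1*4 = 5 - 4 = 1)
x = -18 (x = (1 + 5)*(-3) = 6*(-3) = -18)
16*(-18) + x = 16*(-18) - 18 = -288 - 18 = -306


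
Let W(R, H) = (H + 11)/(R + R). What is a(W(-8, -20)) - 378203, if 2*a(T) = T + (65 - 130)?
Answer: -12103527/32 ≈ -3.7824e+5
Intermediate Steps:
W(R, H) = (11 + H)/(2*R) (W(R, H) = (11 + H)/((2*R)) = (11 + H)*(1/(2*R)) = (11 + H)/(2*R))
a(T) = -65/2 + T/2 (a(T) = (T + (65 - 130))/2 = (T - 65)/2 = (-65 + T)/2 = -65/2 + T/2)
a(W(-8, -20)) - 378203 = (-65/2 + ((1/2)*(11 - 20)/(-8))/2) - 378203 = (-65/2 + ((1/2)*(-1/8)*(-9))/2) - 378203 = (-65/2 + (1/2)*(9/16)) - 378203 = (-65/2 + 9/32) - 378203 = -1031/32 - 378203 = -12103527/32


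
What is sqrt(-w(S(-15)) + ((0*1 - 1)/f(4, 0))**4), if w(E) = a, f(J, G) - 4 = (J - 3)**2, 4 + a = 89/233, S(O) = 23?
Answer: 2*sqrt(30704041)/5825 ≈ 1.9025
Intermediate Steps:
a = -843/233 (a = -4 + 89/233 = -843/233 ≈ -3.6180)
f(J, G) = 4 + (-3 + J)**2 (f(J, G) = 4 + (J - 3)**2 = 4 + (-3 + J)**2)
w(E) = -843/233
sqrt(-w(S(-15)) + ((0*1 - 1)/f(4, 0))**4) = sqrt(-1*(-843/233) + ((0*1 - 1)/(4 + (-3 + 4)**2))**4) = sqrt(843/233 + ((0 - 1)/(4 + 1**2))**4) = sqrt(843/233 + (-1/(4 + 1))**4) = sqrt(843/233 + (-1/5)**4) = sqrt(843/233 + 1/625) = sqrt(527108/145625) = 2*sqrt(30704041)/5825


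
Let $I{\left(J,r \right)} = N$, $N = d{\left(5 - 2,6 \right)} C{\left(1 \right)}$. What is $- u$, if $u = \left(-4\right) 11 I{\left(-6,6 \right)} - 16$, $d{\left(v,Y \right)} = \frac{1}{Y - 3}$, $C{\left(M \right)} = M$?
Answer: $\frac{92}{3} \approx 30.667$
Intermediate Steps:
$d{\left(v,Y \right)} = \frac{1}{-3 + Y}$
$N = \frac{1}{3}$ ($N = \frac{1}{-3 + 6} \cdot 1 = \frac{1}{3} \cdot 1 = \frac{1}{3} \approx 0.33333$)
$I{\left(J,r \right)} = \frac{1}{3}$
$u = - \frac{92}{3}$ ($u = \left(-4\right) 11 \cdot \frac{1}{3} - 16 = \left(-44\right) \frac{1}{3} - 16 = - \frac{44}{3} - 16 = - \frac{92}{3} \approx -30.667$)
$- u = \left(-1\right) \left(- \frac{92}{3}\right) = \frac{92}{3}$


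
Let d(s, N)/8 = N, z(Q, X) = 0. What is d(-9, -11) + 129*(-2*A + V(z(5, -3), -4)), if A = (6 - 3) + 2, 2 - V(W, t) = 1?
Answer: -1249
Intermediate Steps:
V(W, t) = 1 (V(W, t) = 2 - 1*1 = 2 - 1 = 1)
A = 5 (A = 3 + 2 = 5)
d(s, N) = 8*N
d(-9, -11) + 129*(-2*A + V(z(5, -3), -4)) = 8*(-11) + 129*(-2*5 + 1) = -88 + 129*(-10 + 1) = -88 + 129*(-9) = -88 - 1161 = -1249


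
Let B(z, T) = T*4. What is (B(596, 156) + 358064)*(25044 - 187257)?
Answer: -58183856544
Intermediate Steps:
B(z, T) = 4*T
(B(596, 156) + 358064)*(25044 - 187257) = (4*156 + 358064)*(25044 - 187257) = (624 + 358064)*(-162213) = 358688*(-162213) = -58183856544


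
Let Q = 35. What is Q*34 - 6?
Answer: 1184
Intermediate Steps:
Q*34 - 6 = 35*34 - 6 = 1190 - 6 = 1184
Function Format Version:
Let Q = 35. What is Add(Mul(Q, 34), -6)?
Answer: 1184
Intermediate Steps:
Add(Mul(Q, 34), -6) = Add(Mul(35, 34), -6) = Add(1190, -6) = 1184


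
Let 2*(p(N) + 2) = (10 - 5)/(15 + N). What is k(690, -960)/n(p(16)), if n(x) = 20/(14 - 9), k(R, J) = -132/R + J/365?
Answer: -11843/16790 ≈ -0.70536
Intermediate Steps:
p(N) = -2 + 5/(2*(15 + N)) (p(N) = -2 + ((10 - 5)/(15 + N))/2 = -2 + (5/(15 + N))/2 = -2 + 5/(2*(15 + N)))
k(R, J) = -132/R + J/365 (k(R, J) = -132/R + J*(1/365) = -132/R + J/365)
n(x) = 4 (n(x) = 20/5 = 20*(⅕) = 4)
k(690, -960)/n(p(16)) = (-132/690 + (1/365)*(-960))/4 = (-132*1/690 - 192/73)*(¼) = (-22/115 - 192/73)*(¼) = -23686/8395*¼ = -11843/16790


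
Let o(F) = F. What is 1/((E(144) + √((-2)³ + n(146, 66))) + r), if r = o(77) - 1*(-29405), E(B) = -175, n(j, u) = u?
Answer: 29307/858900191 - √58/858900191 ≈ 3.4113e-5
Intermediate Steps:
r = 29482 (r = 77 - 1*(-29405) = 77 + 29405 = 29482)
1/((E(144) + √((-2)³ + n(146, 66))) + r) = 1/((-175 + √((-2)³ + 66)) + 29482) = 1/((-175 + √(-8 + 66)) + 29482) = 1/((-175 + √58) + 29482) = 1/(29307 + √58)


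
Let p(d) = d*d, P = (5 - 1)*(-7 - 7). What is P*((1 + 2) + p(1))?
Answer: -224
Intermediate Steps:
P = -56 (P = 4*(-14) = -56)
p(d) = d²
P*((1 + 2) + p(1)) = -56*((1 + 2) + 1²) = -56*(3 + 1) = -56*4 = -224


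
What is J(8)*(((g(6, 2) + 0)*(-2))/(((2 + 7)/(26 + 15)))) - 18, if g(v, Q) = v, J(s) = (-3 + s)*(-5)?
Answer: 4046/3 ≈ 1348.7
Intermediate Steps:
J(s) = 15 - 5*s
J(8)*(((g(6, 2) + 0)*(-2))/(((2 + 7)/(26 + 15)))) - 18 = (15 - 5*8)*(((6 + 0)*(-2))/(((2 + 7)/(26 + 15)))) - 18 = (15 - 40)*((6*(-2))/((9/41))) - 18 = -(-300)/(9*(1/41)) - 18 = -(-300)/9/41 - 18 = -(-300)*41/9 - 18 = -25*(-164/3) - 18 = 4100/3 - 18 = 4046/3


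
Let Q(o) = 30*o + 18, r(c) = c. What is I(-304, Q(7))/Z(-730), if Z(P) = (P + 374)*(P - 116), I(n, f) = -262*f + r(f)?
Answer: -1653/8366 ≈ -0.19759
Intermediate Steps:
Q(o) = 18 + 30*o
I(n, f) = -261*f (I(n, f) = -262*f + f = -261*f)
Z(P) = (-116 + P)*(374 + P) (Z(P) = (374 + P)*(-116 + P) = (-116 + P)*(374 + P))
I(-304, Q(7))/Z(-730) = (-261*(18 + 30*7))/(-43384 + (-730)² + 258*(-730)) = (-261*(18 + 210))/(-43384 + 532900 - 188340) = -261*228/301176 = -59508*1/301176 = -1653/8366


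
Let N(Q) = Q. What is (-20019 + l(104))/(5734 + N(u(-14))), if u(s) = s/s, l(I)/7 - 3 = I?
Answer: -3854/1147 ≈ -3.3601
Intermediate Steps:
l(I) = 21 + 7*I
u(s) = 1
(-20019 + l(104))/(5734 + N(u(-14))) = (-20019 + (21 + 7*104))/(5734 + 1) = (-20019 + (21 + 728))/5735 = (-20019 + 749)*(1/5735) = -19270*1/5735 = -3854/1147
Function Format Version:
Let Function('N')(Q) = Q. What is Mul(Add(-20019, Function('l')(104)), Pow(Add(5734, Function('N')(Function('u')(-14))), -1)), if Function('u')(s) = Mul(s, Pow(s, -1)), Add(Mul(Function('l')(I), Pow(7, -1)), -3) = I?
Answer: Rational(-3854, 1147) ≈ -3.3601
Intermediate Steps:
Function('l')(I) = Add(21, Mul(7, I))
Function('u')(s) = 1
Mul(Add(-20019, Function('l')(104)), Pow(Add(5734, Function('N')(Function('u')(-14))), -1)) = Mul(Add(-20019, Add(21, Mul(7, 104))), Pow(Add(5734, 1), -1)) = Mul(Add(-20019, Add(21, 728)), Pow(5735, -1)) = Mul(Add(-20019, 749), Rational(1, 5735)) = Mul(-19270, Rational(1, 5735)) = Rational(-3854, 1147)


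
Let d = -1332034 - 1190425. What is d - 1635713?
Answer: -4158172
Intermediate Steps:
d = -2522459
d - 1635713 = -2522459 - 1635713 = -4158172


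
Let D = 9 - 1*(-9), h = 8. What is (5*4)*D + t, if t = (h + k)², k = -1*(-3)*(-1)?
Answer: 385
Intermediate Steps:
k = -3 (k = 3*(-1) = -3)
t = 25 (t = (8 - 3)² = 5² = 25)
D = 18 (D = 9 + 9 = 18)
(5*4)*D + t = (5*4)*18 + 25 = 20*18 + 25 = 360 + 25 = 385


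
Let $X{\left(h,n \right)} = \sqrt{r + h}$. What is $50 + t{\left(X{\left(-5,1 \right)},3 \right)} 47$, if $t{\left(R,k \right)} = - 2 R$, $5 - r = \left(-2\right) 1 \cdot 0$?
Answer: $50$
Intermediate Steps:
$r = 5$ ($r = 5 - \left(-2\right) 1 \cdot 0 = 5 - \left(-2\right) 0 = 5 - 0 = 5 + 0 = 5$)
$X{\left(h,n \right)} = \sqrt{5 + h}$
$50 + t{\left(X{\left(-5,1 \right)},3 \right)} 47 = 50 + - 2 \sqrt{5 - 5} \cdot 47 = 50 + - 2 \sqrt{0} \cdot 47 = 50 + \left(-2\right) 0 \cdot 47 = 50 + 0 \cdot 47 = 50 + 0 = 50$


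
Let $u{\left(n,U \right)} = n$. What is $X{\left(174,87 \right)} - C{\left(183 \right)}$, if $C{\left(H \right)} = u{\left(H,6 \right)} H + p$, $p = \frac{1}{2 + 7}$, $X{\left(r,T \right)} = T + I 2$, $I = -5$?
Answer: $- \frac{300709}{9} \approx -33412.0$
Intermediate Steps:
$X{\left(r,T \right)} = -10 + T$ ($X{\left(r,T \right)} = T - 10 = -10 + T$)
$p = \frac{1}{9} \approx 0.11111$
$C{\left(H \right)} = \frac{1}{9} + H^{2}$ ($C{\left(H \right)} = H H + \frac{1}{9} = H^{2} + \frac{1}{9} = \frac{1}{9} + H^{2}$)
$X{\left(174,87 \right)} - C{\left(183 \right)} = \left(-10 + 87\right) - \left(\frac{1}{9} + 183^{2}\right) = 77 - \left(\frac{1}{9} + 33489\right) = 77 - \frac{301402}{9} = - \frac{300709}{9}$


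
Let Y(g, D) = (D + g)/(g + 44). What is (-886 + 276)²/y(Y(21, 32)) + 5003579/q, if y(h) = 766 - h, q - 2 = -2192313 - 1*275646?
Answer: 59442378971777/122748777309 ≈ 484.26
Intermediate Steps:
Y(g, D) = (D + g)/(44 + g)
q = -2467957 (q = 2 + (-2192313 - 1*275646) = 2 + (-2192313 - 275646) = 2 - 2467959 = -2467957)
(-886 + 276)²/y(Y(21, 32)) + 5003579/q = (-886 + 276)²/(766 - (32 + 21)/(44 + 21)) + 5003579/(-2467957) = (-610)²/(766 - 53/65) + 5003579*(-1/2467957) = 372100/(766 - 53/65) - 5003579/2467957 = 372100/(49737/65) - 5003579/2467957 = 372100*(65/49737) - 5003579/2467957 = 24186500/49737 - 5003579/2467957 = 59442378971777/122748777309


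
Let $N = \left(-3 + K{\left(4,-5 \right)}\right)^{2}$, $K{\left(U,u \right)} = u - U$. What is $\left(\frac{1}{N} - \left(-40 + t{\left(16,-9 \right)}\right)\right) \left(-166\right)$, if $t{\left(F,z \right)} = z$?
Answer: $- \frac{585731}{72} \approx -8135.2$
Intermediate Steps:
$N = 144$ ($N = \left(-3 - 9\right)^{2} = \left(-12\right)^{2} = 144$)
$\left(\frac{1}{N} - \left(-40 + t{\left(16,-9 \right)}\right)\right) \left(-166\right) = \left(\frac{1}{144} + \left(40 - -9\right)\right) \left(-166\right) = \left(\frac{1}{144} + \left(40 + 9\right)\right) \left(-166\right) = \left(\frac{1}{144} + 49\right) \left(-166\right) = \frac{7057}{144} \left(-166\right) = - \frac{585731}{72}$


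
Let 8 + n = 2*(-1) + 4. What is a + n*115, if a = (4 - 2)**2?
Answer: -686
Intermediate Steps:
n = -6 (n = -8 + (2*(-1) + 4) = -8 + (-2 + 4) = -8 + 2 = -6)
a = 4 (a = 2**2 = 4)
a + n*115 = 4 - 6*115 = 4 - 690 = -686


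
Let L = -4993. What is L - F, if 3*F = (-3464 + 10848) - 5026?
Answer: -5779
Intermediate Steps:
F = 786 (F = ((-3464 + 10848) - 5026)/3 = (7384 - 5026)/3 = (1/3)*2358 = 786)
L - F = -4993 - 1*786 = -4993 - 786 = -5779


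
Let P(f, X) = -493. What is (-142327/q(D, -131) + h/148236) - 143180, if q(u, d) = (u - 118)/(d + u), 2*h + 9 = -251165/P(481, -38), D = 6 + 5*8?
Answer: -136457787005711/438482088 ≈ -3.1121e+5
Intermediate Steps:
D = 46 (D = 6 + 40 = 46)
h = 123364/493 (h = -9/2 + (-251165/(-493))/2 = -9/2 + (-251165*(-1/493))/2 = -9/2 + (½)*(251165/493) = -9/2 + 251165/986 = 123364/493 ≈ 250.23)
q(u, d) = (-118 + u)/(d + u)
(-142327/q(D, -131) + h/148236) - 143180 = (-142327*(-131 + 46)/(-118 + 46) + (123364/493)/148236) - 143180 = (-142327/(-72/(-85)) + (123364/493)*(1/148236)) - 143180 = (-142327/((-1/85*(-72))) + 30841/18270087) - 143180 = (-142327/72/85 + 30841/18270087) - 143180 = (-142327*85/72 + 30841/18270087) - 143180 = (-12097795/72 + 30841/18270087) - 143180 = -73675921645871/438482088 - 143180 = -136457787005711/438482088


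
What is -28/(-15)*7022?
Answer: 196616/15 ≈ 13108.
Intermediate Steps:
-28/(-15)*7022 = -28*(-1/15)*7022 = (28/15)*7022 = 196616/15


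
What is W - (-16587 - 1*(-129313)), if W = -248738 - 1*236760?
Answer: -598224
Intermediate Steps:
W = -485498 (W = -248738 - 236760 = -485498)
W - (-16587 - 1*(-129313)) = -485498 - (-16587 - 1*(-129313)) = -485498 - (-16587 + 129313) = -485498 - 1*112726 = -485498 - 112726 = -598224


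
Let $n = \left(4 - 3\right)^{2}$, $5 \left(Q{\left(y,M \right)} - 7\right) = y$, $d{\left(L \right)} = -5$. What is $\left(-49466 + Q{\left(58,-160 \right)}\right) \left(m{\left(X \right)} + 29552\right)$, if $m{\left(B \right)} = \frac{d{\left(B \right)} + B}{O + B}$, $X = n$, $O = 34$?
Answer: $- \frac{255721184892}{175} \approx -1.4613 \cdot 10^{9}$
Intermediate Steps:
$Q{\left(y,M \right)} = 7 + \frac{y}{5}$
$n = 1$ ($n = 1^{2} = 1$)
$X = 1$
$m{\left(B \right)} = \frac{-5 + B}{34 + B}$
$\left(-49466 + Q{\left(58,-160 \right)}\right) \left(m{\left(X \right)} + 29552\right) = \left(-49466 + \left(7 + \frac{1}{5} \cdot 58\right)\right) \left(\frac{-5 + 1}{34 + 1} + 29552\right) = \left(-49466 + \left(7 + \frac{58}{5}\right)\right) \left(\frac{1}{35} \left(-4\right) + 29552\right) = \left(-49466 + \frac{93}{5}\right) \left(\frac{1}{35} \left(-4\right) + 29552\right) = - \frac{247237 \left(- \frac{4}{35} + 29552\right)}{5} = \left(- \frac{247237}{5}\right) \frac{1034316}{35} = - \frac{255721184892}{175}$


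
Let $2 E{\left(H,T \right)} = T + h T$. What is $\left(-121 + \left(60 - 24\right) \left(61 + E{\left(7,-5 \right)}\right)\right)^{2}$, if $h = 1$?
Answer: $3591025$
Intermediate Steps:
$E{\left(H,T \right)} = T$ ($E{\left(H,T \right)} = \frac{T + 1 T}{2} = \frac{T + T}{2} = \frac{2 T}{2} = T$)
$\left(-121 + \left(60 - 24\right) \left(61 + E{\left(7,-5 \right)}\right)\right)^{2} = \left(-121 + \left(60 - 24\right) \left(61 - 5\right)\right)^{2} = \left(-121 + 36 \cdot 56\right)^{2} = \left(-121 + 2016\right)^{2} = 1895^{2} = 3591025$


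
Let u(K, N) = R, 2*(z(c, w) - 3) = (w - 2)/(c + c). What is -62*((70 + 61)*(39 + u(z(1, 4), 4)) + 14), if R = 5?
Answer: -358236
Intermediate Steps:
z(c, w) = 3 + (-2 + w)/(4*c) (z(c, w) = 3 + ((w - 2)/(c + c))/2 = 3 + ((-2 + w)/((2*c)))/2 = 3 + ((-2 + w)*(1/(2*c)))/2 = 3 + ((-2 + w)/(2*c))/2 = 3 + (-2 + w)/(4*c))
u(K, N) = 5
-62*((70 + 61)*(39 + u(z(1, 4), 4)) + 14) = -62*((70 + 61)*(39 + 5) + 14) = -62*(131*44 + 14) = -62*(5764 + 14) = -62*5778 = -358236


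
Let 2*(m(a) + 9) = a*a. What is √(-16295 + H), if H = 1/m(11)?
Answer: 3*I*√19208161/103 ≈ 127.65*I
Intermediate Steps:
m(a) = -9 + a²/2 (m(a) = -9 + (a*a)/2 = -9 + a²/2)
H = 2/103 (H = 1/(-9 + (½)*11²) = 1/(-9 + (½)*121) = 1/(-9 + 121/2) = 1/(103/2) = 2/103 ≈ 0.019417)
√(-16295 + H) = √(-16295 + 2/103) = √(-1678383/103) = 3*I*√19208161/103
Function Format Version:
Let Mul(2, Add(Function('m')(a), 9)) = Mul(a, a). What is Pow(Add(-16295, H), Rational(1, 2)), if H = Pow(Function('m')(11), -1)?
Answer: Mul(Rational(3, 103), I, Pow(19208161, Rational(1, 2))) ≈ Mul(127.65, I)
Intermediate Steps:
Function('m')(a) = Add(-9, Mul(Rational(1, 2), Pow(a, 2))) (Function('m')(a) = Add(-9, Mul(Rational(1, 2), Mul(a, a))) = Add(-9, Mul(Rational(1, 2), Pow(a, 2))))
H = Rational(2, 103) (H = Pow(Add(-9, Mul(Rational(1, 2), Pow(11, 2))), -1) = Pow(Add(-9, Mul(Rational(1, 2), 121)), -1) = Pow(Add(-9, Rational(121, 2)), -1) = Pow(Rational(103, 2), -1) = Rational(2, 103) ≈ 0.019417)
Pow(Add(-16295, H), Rational(1, 2)) = Pow(Add(-16295, Rational(2, 103)), Rational(1, 2)) = Pow(Rational(-1678383, 103), Rational(1, 2)) = Mul(Rational(3, 103), I, Pow(19208161, Rational(1, 2)))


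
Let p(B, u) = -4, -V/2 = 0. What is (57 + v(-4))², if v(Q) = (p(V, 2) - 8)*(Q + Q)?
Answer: 23409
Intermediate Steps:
V = 0 (V = -2*0 = 0)
v(Q) = -24*Q (v(Q) = (-4 - 8)*(Q + Q) = -24*Q)
(57 + v(-4))² = (57 - 24*(-4))² = (57 + 96)² = 153² = 23409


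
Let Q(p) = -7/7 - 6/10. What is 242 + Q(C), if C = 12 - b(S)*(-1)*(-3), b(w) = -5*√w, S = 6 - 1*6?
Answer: 1202/5 ≈ 240.40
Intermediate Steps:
S = 0 (S = 6 - 6 = 0)
C = 12 (C = 12 - -5*√0*(-1)*(-3) = 12 - -5*0*(-1)*(-3) = 12 - 0*(-1)*(-3) = 12 - 0*(-3) = 12 - 1*0 = 12 + 0 = 12)
Q(p) = -8/5 (Q(p) = -7*⅐ - 6*⅒ = -1 - ⅗ = -8/5)
242 + Q(C) = 242 - 8/5 = 1202/5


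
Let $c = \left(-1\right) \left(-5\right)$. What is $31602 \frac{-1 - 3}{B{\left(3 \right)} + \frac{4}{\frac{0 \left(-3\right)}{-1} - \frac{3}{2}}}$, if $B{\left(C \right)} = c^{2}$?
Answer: $- \frac{379224}{67} \approx -5660.1$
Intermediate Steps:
$c = 5$
$B{\left(C \right)} = 25$ ($B{\left(C \right)} = 5^{2} = 25$)
$31602 \frac{-1 - 3}{B{\left(3 \right)} + \frac{4}{\frac{0 \left(-3\right)}{-1} - \frac{3}{2}}} = 31602 \frac{-1 - 3}{25 + \frac{4}{\frac{0 \left(-3\right)}{-1} - \frac{3}{2}}} = 31602 \left(- \frac{4}{25 + \frac{4}{0 \left(-1\right) - \frac{3}{2}}}\right) = 31602 \left(- \frac{4}{25 + \frac{4}{0 - \frac{3}{2}}}\right) = 31602 \left(- \frac{4}{25 + \frac{4}{- \frac{3}{2}}}\right) = 31602 \left(- \frac{4}{25 + 4 \left(- \frac{2}{3}\right)}\right) = 31602 \left(- \frac{4}{25 - \frac{8}{3}}\right) = 31602 \left(- \frac{4}{\frac{67}{3}}\right) = 31602 \left(\left(-4\right) \frac{3}{67}\right) = 31602 \left(- \frac{12}{67}\right) = - \frac{379224}{67}$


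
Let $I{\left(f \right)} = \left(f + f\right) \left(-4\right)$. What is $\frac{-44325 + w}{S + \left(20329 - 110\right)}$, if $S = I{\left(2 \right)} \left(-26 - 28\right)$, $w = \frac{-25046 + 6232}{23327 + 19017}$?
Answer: $- \frac{938458307}{446369276} \approx -2.1024$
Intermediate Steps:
$I{\left(f \right)} = - 8 f$ ($I{\left(f \right)} = 2 f \left(-4\right) = - 8 f$)
$w = - \frac{9407}{21172}$ ($w = - \frac{18814}{42344} = \left(-18814\right) \frac{1}{42344} = - \frac{9407}{21172} \approx -0.44431$)
$S = 864$ ($S = \left(-8\right) 2 \left(-26 - 28\right) = \left(-16\right) \left(-54\right) = 864$)
$\frac{-44325 + w}{S + \left(20329 - 110\right)} = \frac{-44325 - \frac{9407}{21172}}{864 + \left(20329 - 110\right)} = - \frac{938458307}{21172 \left(864 + \left(20329 - 110\right)\right)} = - \frac{938458307}{21172 \left(864 + 20219\right)} = - \frac{938458307}{21172 \cdot 21083} = \left(- \frac{938458307}{21172}\right) \frac{1}{21083} = - \frac{938458307}{446369276}$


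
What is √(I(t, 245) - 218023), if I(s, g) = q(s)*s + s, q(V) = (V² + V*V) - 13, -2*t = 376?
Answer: I*√13505111 ≈ 3674.9*I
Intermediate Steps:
t = -188 (t = -½*376 = -188)
q(V) = -13 + 2*V² (q(V) = (V² + V²) - 13 = 2*V² - 13 = -13 + 2*V²)
I(s, g) = s + s*(-13 + 2*s²) (I(s, g) = (-13 + 2*s²)*s + s = s*(-13 + 2*s²) + s = s + s*(-13 + 2*s²))
√(I(t, 245) - 218023) = √(2*(-188)*(-6 + (-188)²) - 218023) = √(2*(-188)*(-6 + 35344) - 218023) = √(2*(-188)*35338 - 218023) = √(-13287088 - 218023) = √(-13505111) = I*√13505111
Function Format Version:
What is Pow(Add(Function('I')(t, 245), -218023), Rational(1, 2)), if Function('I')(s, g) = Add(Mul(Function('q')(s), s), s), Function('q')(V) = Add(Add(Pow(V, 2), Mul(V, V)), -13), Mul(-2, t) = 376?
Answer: Mul(I, Pow(13505111, Rational(1, 2))) ≈ Mul(3674.9, I)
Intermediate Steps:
t = -188 (t = Mul(Rational(-1, 2), 376) = -188)
Function('q')(V) = Add(-13, Mul(2, Pow(V, 2))) (Function('q')(V) = Add(Add(Pow(V, 2), Pow(V, 2)), -13) = Add(Mul(2, Pow(V, 2)), -13) = Add(-13, Mul(2, Pow(V, 2))))
Function('I')(s, g) = Add(s, Mul(s, Add(-13, Mul(2, Pow(s, 2))))) (Function('I')(s, g) = Add(Mul(Add(-13, Mul(2, Pow(s, 2))), s), s) = Add(Mul(s, Add(-13, Mul(2, Pow(s, 2)))), s) = Add(s, Mul(s, Add(-13, Mul(2, Pow(s, 2))))))
Pow(Add(Function('I')(t, 245), -218023), Rational(1, 2)) = Pow(Add(Mul(2, -188, Add(-6, Pow(-188, 2))), -218023), Rational(1, 2)) = Pow(Add(Mul(2, -188, Add(-6, 35344)), -218023), Rational(1, 2)) = Pow(Add(Mul(2, -188, 35338), -218023), Rational(1, 2)) = Pow(Add(-13287088, -218023), Rational(1, 2)) = Pow(-13505111, Rational(1, 2)) = Mul(I, Pow(13505111, Rational(1, 2)))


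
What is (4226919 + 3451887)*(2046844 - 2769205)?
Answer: -5546869980966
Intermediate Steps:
(4226919 + 3451887)*(2046844 - 2769205) = 7678806*(-722361) = -5546869980966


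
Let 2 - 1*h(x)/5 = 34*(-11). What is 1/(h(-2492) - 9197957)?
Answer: -1/9196077 ≈ -1.0874e-7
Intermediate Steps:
h(x) = 1880 (h(x) = 10 - 170*(-11) = 10 - 5*(-374) = 10 + 1870 = 1880)
1/(h(-2492) - 9197957) = 1/(1880 - 9197957) = 1/(-9196077) = -1/9196077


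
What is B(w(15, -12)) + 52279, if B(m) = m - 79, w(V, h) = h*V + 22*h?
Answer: 51756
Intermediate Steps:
w(V, h) = 22*h + V*h (w(V, h) = V*h + 22*h = 22*h + V*h)
B(m) = -79 + m
B(w(15, -12)) + 52279 = (-79 - 12*(22 + 15)) + 52279 = (-79 - 12*37) + 52279 = (-79 - 444) + 52279 = -523 + 52279 = 51756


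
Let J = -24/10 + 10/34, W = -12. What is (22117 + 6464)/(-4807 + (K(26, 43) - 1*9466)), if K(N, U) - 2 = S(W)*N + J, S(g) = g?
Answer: -2429385/1239734 ≈ -1.9596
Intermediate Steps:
J = -179/85 (J = -24*1/10 + 10*(1/34) = -12/5 + 5/17 = -179/85 ≈ -2.1059)
K(N, U) = -9/85 - 12*N (K(N, U) = 2 + (-12*N - 179/85) = 2 + (-179/85 - 12*N) = -9/85 - 12*N)
(22117 + 6464)/(-4807 + (K(26, 43) - 1*9466)) = (22117 + 6464)/(-4807 + ((-9/85 - 12*26) - 1*9466)) = 28581/(-4807 + ((-9/85 - 312) - 9466)) = 28581/(-4807 + (-26529/85 - 9466)) = 28581/(-4807 - 831139/85) = 28581/(-1239734/85) = 28581*(-85/1239734) = -2429385/1239734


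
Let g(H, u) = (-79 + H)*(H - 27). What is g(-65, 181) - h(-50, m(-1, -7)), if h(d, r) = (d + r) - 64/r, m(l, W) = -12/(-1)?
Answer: 39874/3 ≈ 13291.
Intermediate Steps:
g(H, u) = (-79 + H)*(-27 + H)
m(l, W) = 12 (m(l, W) = -12*(-1) = 12)
h(d, r) = d + r - 64/r
g(-65, 181) - h(-50, m(-1, -7)) = (2133 + (-65)² - 106*(-65)) - (-50 + 12 - 64/12) = (2133 + 4225 + 6890) - (-50 + 12 - 64*1/12) = 13248 - (-50 + 12 - 16/3) = 13248 - 1*(-130/3) = 13248 + 130/3 = 39874/3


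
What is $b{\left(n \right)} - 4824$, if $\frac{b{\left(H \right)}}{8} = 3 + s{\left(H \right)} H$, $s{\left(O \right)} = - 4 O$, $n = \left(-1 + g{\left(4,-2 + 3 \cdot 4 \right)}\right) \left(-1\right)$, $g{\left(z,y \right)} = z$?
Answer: $-5088$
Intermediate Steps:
$n = -3$ ($n = \left(-1 + 4\right) \left(-1\right) = 3 \left(-1\right) = -3$)
$b{\left(H \right)} = 24 - 32 H^{2}$ ($b{\left(H \right)} = 8 \left(3 + - 4 H H\right) = 8 \left(3 - 4 H^{2}\right) = 24 - 32 H^{2}$)
$b{\left(n \right)} - 4824 = \left(24 - 32 \left(-3\right)^{2}\right) - 4824 = \left(24 - 288\right) - 4824 = -264 - 4824 = -5088$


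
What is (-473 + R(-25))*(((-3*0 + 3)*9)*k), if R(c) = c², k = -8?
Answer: -32832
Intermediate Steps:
(-473 + R(-25))*(((-3*0 + 3)*9)*k) = (-473 + (-25)²)*(((-3*0 + 3)*9)*(-8)) = (-473 + 625)*(((0 + 3)*9)*(-8)) = 152*((3*9)*(-8)) = 152*(27*(-8)) = 152*(-216) = -32832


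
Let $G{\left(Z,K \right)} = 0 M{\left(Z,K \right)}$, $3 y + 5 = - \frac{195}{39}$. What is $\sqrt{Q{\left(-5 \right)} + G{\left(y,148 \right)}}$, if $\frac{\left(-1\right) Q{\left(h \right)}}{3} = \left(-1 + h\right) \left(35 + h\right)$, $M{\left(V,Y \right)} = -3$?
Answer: $6 \sqrt{15} \approx 23.238$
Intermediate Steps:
$y = - \frac{10}{3}$ ($y = - \frac{5}{3} + \frac{\left(-195\right) \frac{1}{39}}{3} = - \frac{5}{3} + \frac{1}{3} \left(-5\right) = - \frac{5}{3} - \frac{5}{3} = - \frac{10}{3} \approx -3.3333$)
$Q{\left(h \right)} = - 3 \left(-1 + h\right) \left(35 + h\right)$
$G{\left(Z,K \right)} = 0$ ($G{\left(Z,K \right)} = 0 \left(-3\right) = 0$)
$\sqrt{Q{\left(-5 \right)} + G{\left(y,148 \right)}} = \sqrt{\left(105 - -510 - 3 \left(-5\right)^{2}\right) + 0} = \sqrt{\left(105 + 510 - 75\right) + 0} = \sqrt{540 + 0} = \sqrt{540} = 6 \sqrt{15}$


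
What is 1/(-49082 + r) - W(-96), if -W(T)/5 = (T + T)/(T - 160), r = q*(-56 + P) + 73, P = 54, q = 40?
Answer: 736331/196356 ≈ 3.7500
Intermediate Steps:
r = -7 (r = 40*(-56 + 54) + 73 = 40*(-2) + 73 = -80 + 73 = -7)
W(T) = -10*T/(-160 + T) (W(T) = -5*(T + T)/(T - 160) = -5*2*T/(-160 + T) = -10*T/(-160 + T))
1/(-49082 + r) - W(-96) = 1/(-49082 - 7) - (-10)*(-96)/(-160 - 96) = 1/(-49089) - (-10)*(-96)/(-256) = -1/49089 - (-10)*(-96)*(-1)/256 = -1/49089 - 1*(-15/4) = -1/49089 + 15/4 = 736331/196356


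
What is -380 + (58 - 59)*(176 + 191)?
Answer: -747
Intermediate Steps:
-380 + (58 - 59)*(176 + 191) = -380 - 1*367 = -380 - 367 = -747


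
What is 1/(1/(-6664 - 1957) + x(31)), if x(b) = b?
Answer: 8621/267250 ≈ 0.032258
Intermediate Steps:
1/(1/(-6664 - 1957) + x(31)) = 1/(1/(-6664 - 1957) + 31) = 1/(1/(-8621) + 31) = 1/(-1/8621 + 31) = 1/(267250/8621) = 8621/267250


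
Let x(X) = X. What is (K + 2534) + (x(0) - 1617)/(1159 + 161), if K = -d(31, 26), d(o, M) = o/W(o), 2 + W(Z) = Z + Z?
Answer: 303871/120 ≈ 2532.3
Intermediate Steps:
W(Z) = -2 + 2*Z (W(Z) = -2 + (Z + Z) = -2 + 2*Z)
d(o, M) = o/(-2 + 2*o)
K = -31/60 (K = -31/(2*(-1 + 31)) = -31/(2*30) = -1*31/60 = -31/60 ≈ -0.51667)
(K + 2534) + (x(0) - 1617)/(1159 + 161) = (-31/60 + 2534) + (0 - 1617)/(1159 + 161) = 152009/60 - 1617/1320 = 152009/60 - 1617*1/1320 = 152009/60 - 49/40 = 303871/120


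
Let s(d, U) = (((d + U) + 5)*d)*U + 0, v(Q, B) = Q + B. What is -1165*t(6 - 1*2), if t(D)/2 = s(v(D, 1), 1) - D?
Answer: -118830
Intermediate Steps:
v(Q, B) = B + Q
s(d, U) = U*d*(5 + U + d) (s(d, U) = (((U + d) + 5)*d)*U + 0 = ((5 + U + d)*d)*U + 0 = (d*(5 + U + d))*U + 0 = U*d*(5 + U + d) + 0 = U*d*(5 + U + d))
t(D) = -2*D + 2*(1 + D)*(7 + D) (t(D) = 2*(1*(1 + D)*(5 + 1 + (1 + D)) - D) = 2*(1*(1 + D)*(7 + D) - D) = 2*((1 + D)*(7 + D) - D) = 2*(-D + (1 + D)*(7 + D)) = -2*D + 2*(1 + D)*(7 + D))
-1165*t(6 - 1*2) = -1165*(-2*(6 - 1*2) + 2*(1 + (6 - 1*2))*(7 + (6 - 1*2))) = -1165*(-2*(6 - 2) + 2*(1 + (6 - 2))*(7 + (6 - 2))) = -1165*(-2*4 + 2*(1 + 4)*(7 + 4)) = -1165*(-8 + 2*5*11) = -1165*(-8 + 110) = -1165*102 = -118830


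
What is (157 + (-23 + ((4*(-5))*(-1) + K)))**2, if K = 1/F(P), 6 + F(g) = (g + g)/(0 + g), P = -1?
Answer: 378225/16 ≈ 23639.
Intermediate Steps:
F(g) = -4 (F(g) = -6 + (g + g)/(0 + g) = -6 + (2*g)/g = -6 + 2 = -4)
K = -1/4 (K = 1/(-4) = -1/4 ≈ -0.25000)
(157 + (-23 + ((4*(-5))*(-1) + K)))**2 = (157 + (-23 + ((4*(-5))*(-1) - 1/4)))**2 = (157 + (-23 + (-20*(-1) - 1/4)))**2 = (157 + (-23 + (20 - 1/4)))**2 = (157 + (-23 + 79/4))**2 = (157 - 13/4)**2 = (615/4)**2 = 378225/16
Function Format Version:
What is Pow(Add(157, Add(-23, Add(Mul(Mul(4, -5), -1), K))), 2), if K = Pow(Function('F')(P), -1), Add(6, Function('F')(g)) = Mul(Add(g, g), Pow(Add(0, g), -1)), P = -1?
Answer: Rational(378225, 16) ≈ 23639.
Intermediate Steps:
Function('F')(g) = -4 (Function('F')(g) = Add(-6, Mul(Add(g, g), Pow(Add(0, g), -1))) = Add(-6, Mul(Mul(2, g), Pow(g, -1))) = Add(-6, 2) = -4)
K = Rational(-1, 4) (K = Pow(-4, -1) = Rational(-1, 4) ≈ -0.25000)
Pow(Add(157, Add(-23, Add(Mul(Mul(4, -5), -1), K))), 2) = Pow(Add(157, Add(-23, Add(Mul(Mul(4, -5), -1), Rational(-1, 4)))), 2) = Pow(Add(157, Add(-23, Add(Mul(-20, -1), Rational(-1, 4)))), 2) = Pow(Add(157, Add(-23, Add(20, Rational(-1, 4)))), 2) = Pow(Add(157, Add(-23, Rational(79, 4))), 2) = Pow(Add(157, Rational(-13, 4)), 2) = Pow(Rational(615, 4), 2) = Rational(378225, 16)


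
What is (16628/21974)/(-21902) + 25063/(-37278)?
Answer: -3015700963777/4485238150086 ≈ -0.67236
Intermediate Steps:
(16628/21974)/(-21902) + 25063/(-37278) = (16628*(1/21974))*(-1/21902) + 25063*(-1/37278) = (8314/10987)*(-1/21902) - 25063/37278 = -4157/120318637 - 25063/37278 = -3015700963777/4485238150086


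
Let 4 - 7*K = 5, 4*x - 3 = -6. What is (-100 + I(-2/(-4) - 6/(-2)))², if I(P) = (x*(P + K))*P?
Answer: 3031081/256 ≈ 11840.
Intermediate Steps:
x = -¾ (x = ¾ + (¼)*(-6) = ¾ - 3/2 = -¾ ≈ -0.75000)
K = -⅐ (K = 4/7 - ⅐*5 = 4/7 - 5/7 = -⅐ ≈ -0.14286)
I(P) = P*(3/28 - 3*P/4) (I(P) = (-3*(P - ⅐)/4)*P = (-3*(-⅐ + P)/4)*P = (3/28 - 3*P/4)*P = P*(3/28 - 3*P/4))
(-100 + I(-2/(-4) - 6/(-2)))² = (-100 + 3*(-2/(-4) - 6/(-2))*(1 - 7*(-2/(-4) - 6/(-2)))/28)² = (-100 + 3*(-2*(-¼) - 6*(-½))*(1 - 7*(-2*(-¼) - 6*(-½)))/28)² = (-100 + 3*(½ + 3)*(1 - 7*(½ + 3))/28)² = (-100 + (3/28)*(7/2)*(1 - 7*7/2))² = (-100 + (3/28)*(7/2)*(1 - 49/2))² = (-100 + (3/28)*(7/2)*(-47/2))² = (-100 - 141/16)² = (-1741/16)² = 3031081/256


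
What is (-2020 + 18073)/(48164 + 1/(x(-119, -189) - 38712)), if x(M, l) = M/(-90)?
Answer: 55928025933/167801497514 ≈ 0.33330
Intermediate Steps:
x(M, l) = -M/90 (x(M, l) = M*(-1/90) = -M/90)
(-2020 + 18073)/(48164 + 1/(x(-119, -189) - 38712)) = (-2020 + 18073)/(48164 + 1/(-1/90*(-119) - 38712)) = 16053/(48164 + 1/(119/90 - 38712)) = 16053/(48164 + 1/(-3483961/90)) = 16053/(48164 - 90/3483961) = 16053/(167801497514/3483961) = 16053*(3483961/167801497514) = 55928025933/167801497514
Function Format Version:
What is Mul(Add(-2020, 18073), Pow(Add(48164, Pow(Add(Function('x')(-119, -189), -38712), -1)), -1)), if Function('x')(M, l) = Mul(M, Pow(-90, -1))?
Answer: Rational(55928025933, 167801497514) ≈ 0.33330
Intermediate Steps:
Function('x')(M, l) = Mul(Rational(-1, 90), M) (Function('x')(M, l) = Mul(M, Rational(-1, 90)) = Mul(Rational(-1, 90), M))
Mul(Add(-2020, 18073), Pow(Add(48164, Pow(Add(Function('x')(-119, -189), -38712), -1)), -1)) = Mul(Add(-2020, 18073), Pow(Add(48164, Pow(Add(Mul(Rational(-1, 90), -119), -38712), -1)), -1)) = Mul(16053, Pow(Add(48164, Pow(Add(Rational(119, 90), -38712), -1)), -1)) = Mul(16053, Pow(Add(48164, Pow(Rational(-3483961, 90), -1)), -1)) = Mul(16053, Pow(Add(48164, Rational(-90, 3483961)), -1)) = Mul(16053, Pow(Rational(167801497514, 3483961), -1)) = Mul(16053, Rational(3483961, 167801497514)) = Rational(55928025933, 167801497514)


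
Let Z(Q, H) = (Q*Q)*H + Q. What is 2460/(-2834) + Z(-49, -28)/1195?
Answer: -96801359/1693315 ≈ -57.167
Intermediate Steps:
Z(Q, H) = Q + H*Q² (Z(Q, H) = Q²*H + Q = H*Q² + Q = Q + H*Q²)
2460/(-2834) + Z(-49, -28)/1195 = 2460/(-2834) - 49*(1 - 28*(-49))/1195 = 2460*(-1/2834) - 49*(1 + 1372)*(1/1195) = -1230/1417 - 49*1373*(1/1195) = -1230/1417 - 67277*1/1195 = -1230/1417 - 67277/1195 = -96801359/1693315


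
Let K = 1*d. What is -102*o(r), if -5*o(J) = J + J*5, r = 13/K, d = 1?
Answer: 7956/5 ≈ 1591.2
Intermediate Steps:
K = 1 (K = 1*1 = 1)
r = 13 (r = 13/1 = 13*1 = 13)
o(J) = -6*J/5 (o(J) = -(J + J*5)/5 = -(J + 5*J)/5 = -6*J/5)
-102*o(r) = -(-612)*13/5 = -102*(-78/5) = 7956/5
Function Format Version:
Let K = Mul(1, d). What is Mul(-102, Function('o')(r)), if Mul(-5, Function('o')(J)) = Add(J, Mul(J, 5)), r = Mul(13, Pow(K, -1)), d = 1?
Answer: Rational(7956, 5) ≈ 1591.2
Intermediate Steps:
K = 1 (K = Mul(1, 1) = 1)
r = 13 (r = Mul(13, Pow(1, -1)) = Mul(13, 1) = 13)
Function('o')(J) = Mul(Rational(-6, 5), J) (Function('o')(J) = Mul(Rational(-1, 5), Add(J, Mul(J, 5))) = Mul(Rational(-1, 5), Add(J, Mul(5, J))) = Mul(Rational(-1, 5), Mul(6, J)) = Mul(Rational(-6, 5), J))
Mul(-102, Function('o')(r)) = Mul(-102, Mul(Rational(-6, 5), 13)) = Mul(-102, Rational(-78, 5)) = Rational(7956, 5)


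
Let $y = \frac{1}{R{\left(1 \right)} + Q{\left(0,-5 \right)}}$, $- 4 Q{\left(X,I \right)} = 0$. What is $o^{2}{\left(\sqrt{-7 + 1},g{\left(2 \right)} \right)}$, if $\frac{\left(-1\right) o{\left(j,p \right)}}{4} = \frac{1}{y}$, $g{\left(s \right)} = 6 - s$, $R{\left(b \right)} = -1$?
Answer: $16$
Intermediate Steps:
$Q{\left(X,I \right)} = 0$ ($Q{\left(X,I \right)} = \left(- \frac{1}{4}\right) 0 = 0$)
$y = -1$ ($y = \frac{1}{-1 + 0} = \frac{1}{-1} = -1$)
$o{\left(j,p \right)} = 4$ ($o{\left(j,p \right)} = - \frac{4}{-1} = \left(-4\right) \left(-1\right) = 4$)
$o^{2}{\left(\sqrt{-7 + 1},g{\left(2 \right)} \right)} = 4^{2} = 16$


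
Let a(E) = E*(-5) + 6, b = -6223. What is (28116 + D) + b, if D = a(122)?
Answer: 21289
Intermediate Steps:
a(E) = 6 - 5*E (a(E) = -5*E + 6 = 6 - 5*E)
D = -604 (D = 6 - 5*122 = 6 - 610 = -604)
(28116 + D) + b = (28116 - 604) - 6223 = 27512 - 6223 = 21289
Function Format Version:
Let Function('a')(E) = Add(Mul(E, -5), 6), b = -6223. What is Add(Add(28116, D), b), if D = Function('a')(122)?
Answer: 21289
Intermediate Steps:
Function('a')(E) = Add(6, Mul(-5, E)) (Function('a')(E) = Add(Mul(-5, E), 6) = Add(6, Mul(-5, E)))
D = -604 (D = Add(6, Mul(-5, 122)) = Add(6, -610) = -604)
Add(Add(28116, D), b) = Add(Add(28116, -604), -6223) = Add(27512, -6223) = 21289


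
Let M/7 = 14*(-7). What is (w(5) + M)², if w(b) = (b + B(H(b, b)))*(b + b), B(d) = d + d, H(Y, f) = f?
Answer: 287296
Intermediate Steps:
B(d) = 2*d
w(b) = 6*b² (w(b) = (b + 2*b)*(b + b) = (3*b)*(2*b) = 6*b²)
M = -686 (M = 7*(14*(-7)) = 7*(-98) = -686)
(w(5) + M)² = (6*5² - 686)² = (6*25 - 686)² = (150 - 686)² = (-536)² = 287296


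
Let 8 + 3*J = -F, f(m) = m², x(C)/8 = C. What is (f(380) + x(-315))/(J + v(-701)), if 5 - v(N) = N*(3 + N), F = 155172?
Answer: -425640/1623059 ≈ -0.26225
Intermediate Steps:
x(C) = 8*C
v(N) = 5 - N*(3 + N)
J = -155180/3 (J = -8/3 + (-1*155172)/3 = -8/3 + (⅓)*(-155172) = -8/3 - 51724 = -155180/3 ≈ -51727.)
(f(380) + x(-315))/(J + v(-701)) = (380² + 8*(-315))/(-155180/3 + (5 - 1*(-701)² - 3*(-701))) = (144400 - 2520)/(-155180/3 + (5 - 1*491401 + 2103)) = 141880/(-155180/3 + (5 - 491401 + 2103)) = 141880/(-155180/3 - 489293) = 141880/(-1623059/3) = 141880*(-3/1623059) = -425640/1623059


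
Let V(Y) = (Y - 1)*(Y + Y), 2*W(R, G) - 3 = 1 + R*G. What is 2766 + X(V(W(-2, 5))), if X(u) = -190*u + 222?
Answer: -1572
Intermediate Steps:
W(R, G) = 2 + G*R/2 (W(R, G) = 3/2 + (1 + R*G)/2 = 3/2 + (1 + G*R)/2 = 3/2 + (½ + G*R/2) = 2 + G*R/2)
V(Y) = 2*Y*(-1 + Y) (V(Y) = (-1 + Y)*(2*Y) = 2*Y*(-1 + Y))
X(u) = 222 - 190*u
2766 + X(V(W(-2, 5))) = 2766 + (222 - 380*(2 + (½)*5*(-2))*(-1 + (2 + (½)*5*(-2)))) = 2766 + (222 - 380*(2 - 5)*(-1 + (2 - 5))) = 2766 + (222 - 380*(-3)*(-1 - 3)) = 2766 + (222 - 380*(-3)*(-4)) = 2766 + (222 - 190*24) = 2766 + (222 - 4560) = 2766 - 4338 = -1572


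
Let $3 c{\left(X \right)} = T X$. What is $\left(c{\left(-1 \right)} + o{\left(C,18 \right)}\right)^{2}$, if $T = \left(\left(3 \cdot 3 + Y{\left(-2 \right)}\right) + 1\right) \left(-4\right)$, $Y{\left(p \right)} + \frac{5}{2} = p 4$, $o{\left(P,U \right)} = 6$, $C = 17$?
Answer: $\frac{256}{9} \approx 28.444$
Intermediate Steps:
$Y{\left(p \right)} = - \frac{5}{2} + 4 p$ ($Y{\left(p \right)} = - \frac{5}{2} + p 4 = - \frac{5}{2} + 4 p$)
$T = 2$ ($T = \left(\left(3 \cdot 3 + \left(- \frac{5}{2} + 4 \left(-2\right)\right)\right) + 1\right) \left(-4\right) = \left(\left(9 - \frac{21}{2}\right) + 1\right) \left(-4\right) = \left(- \frac{3}{2} + 1\right) \left(-4\right) = \left(- \frac{1}{2}\right) \left(-4\right) = 2$)
$c{\left(X \right)} = \frac{2 X}{3}$
$\left(c{\left(-1 \right)} + o{\left(C,18 \right)}\right)^{2} = \left(\frac{2}{3} \left(-1\right) + 6\right)^{2} = \left(- \frac{2}{3} + 6\right)^{2} = \left(\frac{16}{3}\right)^{2} = \frac{256}{9}$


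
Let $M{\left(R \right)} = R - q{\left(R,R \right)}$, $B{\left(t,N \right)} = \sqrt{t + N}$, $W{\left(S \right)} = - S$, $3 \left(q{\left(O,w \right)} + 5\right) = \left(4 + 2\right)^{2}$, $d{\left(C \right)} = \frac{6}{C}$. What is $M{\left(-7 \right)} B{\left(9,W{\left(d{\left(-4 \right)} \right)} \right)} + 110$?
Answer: $110 - 7 \sqrt{42} \approx 64.635$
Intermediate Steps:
$q{\left(O,w \right)} = 7$ ($q{\left(O,w \right)} = -5 + \frac{\left(4 + 2\right)^{2}}{3} = -5 + \frac{6^{2}}{3} = -5 + \frac{1}{3} \cdot 36 = -5 + 12 = 7$)
$B{\left(t,N \right)} = \sqrt{N + t}$
$M{\left(R \right)} = -7 + R$ ($M{\left(R \right)} = R - 7 = -7 + R$)
$M{\left(-7 \right)} B{\left(9,W{\left(d{\left(-4 \right)} \right)} \right)} + 110 = \left(-7 - 7\right) \sqrt{- \frac{6}{-4} + 9} + 110 = - 14 \sqrt{- \frac{6 \left(-1\right)}{4} + 9} + 110 = - 14 \sqrt{\left(-1\right) \left(- \frac{3}{2}\right) + 9} + 110 = - 14 \sqrt{\frac{3}{2} + 9} + 110 = - 14 \sqrt{\frac{21}{2}} + 110 = - 14 \frac{\sqrt{42}}{2} + 110 = - 7 \sqrt{42} + 110 = 110 - 7 \sqrt{42}$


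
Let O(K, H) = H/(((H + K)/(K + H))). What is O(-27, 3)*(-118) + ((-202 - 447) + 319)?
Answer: -684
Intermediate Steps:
O(K, H) = H (O(K, H) = H/(((H + K)/(H + K))) = H/1 = H*1 = H)
O(-27, 3)*(-118) + ((-202 - 447) + 319) = 3*(-118) + ((-202 - 447) + 319) = -354 + (-649 + 319) = -354 - 330 = -684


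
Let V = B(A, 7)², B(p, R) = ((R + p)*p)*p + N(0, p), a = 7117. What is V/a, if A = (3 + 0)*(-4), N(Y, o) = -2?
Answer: 521284/7117 ≈ 73.245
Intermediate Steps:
A = -12 (A = 3*(-4) = -12)
B(p, R) = -2 + p²*(R + p) (B(p, R) = ((R + p)*p)*p - 2 = (p*(R + p))*p - 2 = p²*(R + p) - 2 = -2 + p²*(R + p))
V = 521284 (V = (-2 + (-12)³ + 7*(-12)²)² = (-2 - 1728 + 7*144)² = (-2 - 1728 + 1008)² = (-722)² = 521284)
V/a = 521284/7117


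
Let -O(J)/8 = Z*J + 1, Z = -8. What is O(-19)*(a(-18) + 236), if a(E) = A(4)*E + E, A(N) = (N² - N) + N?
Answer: 85680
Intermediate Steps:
A(N) = N²
a(E) = 17*E (a(E) = 4²*E + E = 16*E + E = 17*E)
O(J) = -8 + 64*J (O(J) = -8*(-8*J + 1) = -8*(1 - 8*J) = -8 + 64*J)
O(-19)*(a(-18) + 236) = (-8 + 64*(-19))*(17*(-18) + 236) = (-8 - 1216)*(-306 + 236) = -1224*(-70) = 85680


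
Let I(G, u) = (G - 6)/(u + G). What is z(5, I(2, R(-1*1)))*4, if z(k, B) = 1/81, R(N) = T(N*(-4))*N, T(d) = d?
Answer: 4/81 ≈ 0.049383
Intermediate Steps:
R(N) = -4*N² (R(N) = (N*(-4))*N = (-4*N)*N = -4*N²)
I(G, u) = (-6 + G)/(G + u)
z(k, B) = 1/81
z(5, I(2, R(-1*1)))*4 = (1/81)*4 = 4/81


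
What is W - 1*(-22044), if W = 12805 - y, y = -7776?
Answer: 42625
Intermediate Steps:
W = 20581 (W = 12805 - 1*(-7776) = 12805 + 7776 = 20581)
W - 1*(-22044) = 20581 - 1*(-22044) = 20581 + 22044 = 42625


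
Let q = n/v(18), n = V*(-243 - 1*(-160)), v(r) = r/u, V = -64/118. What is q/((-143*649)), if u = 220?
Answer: -26560/4480047 ≈ -0.0059285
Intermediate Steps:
V = -32/59 (V = -64*1/118 = -32/59 ≈ -0.54237)
v(r) = r/220
n = 2656/59 (n = -32*(-243 - 1*(-160))/59 = -32*(-243 + 160)/59 = -32/59*(-83) = 2656/59 ≈ 45.017)
q = 292160/531 (q = 2656/(59*(((1/220)*18))) = 2656/(59*(9/110)) = (2656/59)*(110/9) = 292160/531 ≈ 550.21)
q/((-143*649)) = 292160/(531*((-143*649))) = (292160/531)/(-92807) = (292160/531)*(-1/92807) = -26560/4480047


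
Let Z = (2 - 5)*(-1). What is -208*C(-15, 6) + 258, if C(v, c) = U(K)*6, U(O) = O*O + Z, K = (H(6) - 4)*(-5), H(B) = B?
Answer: -128286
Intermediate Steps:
Z = 3 (Z = -3*(-1) = 3)
K = -10 (K = (6 - 4)*(-5) = 2*(-5) = -10)
U(O) = 3 + O**2 (U(O) = O*O + 3 = O**2 + 3 = 3 + O**2)
C(v, c) = 618 (C(v, c) = (3 + (-10)**2)*6 = (3 + 100)*6 = 103*6 = 618)
-208*C(-15, 6) + 258 = -208*618 + 258 = -128544 + 258 = -128286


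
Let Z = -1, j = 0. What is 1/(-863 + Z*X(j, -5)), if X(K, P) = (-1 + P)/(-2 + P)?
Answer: -7/6047 ≈ -0.0011576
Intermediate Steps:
X(K, P) = (-1 + P)/(-2 + P)
1/(-863 + Z*X(j, -5)) = 1/(-863 - (-1 - 5)/(-2 - 5)) = 1/(-863 - (-6)/(-7)) = 1/(-863 - (-1)*(-6)/7) = 1/(-863 - 1*6/7) = 1/(-863 - 6/7) = 1/(-6047/7) = -7/6047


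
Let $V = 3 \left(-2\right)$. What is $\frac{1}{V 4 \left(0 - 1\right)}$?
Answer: $\frac{1}{24} \approx 0.041667$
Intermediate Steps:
$V = -6$
$\frac{1}{V 4 \left(0 - 1\right)} = \frac{1}{\left(-6\right) 4 \left(0 - 1\right)} = \frac{1}{\left(-6\right) 4 \left(-1\right)} = \frac{1}{\left(-6\right) \left(-4\right)} = \frac{1}{24}$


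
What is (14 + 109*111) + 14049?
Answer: 26162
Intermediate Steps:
(14 + 109*111) + 14049 = (14 + 12099) + 14049 = 12113 + 14049 = 26162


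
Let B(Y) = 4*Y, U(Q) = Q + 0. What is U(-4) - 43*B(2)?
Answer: -348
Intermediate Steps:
U(Q) = Q
U(-4) - 43*B(2) = -4 - 172*2 = -4 - 43*8 = -4 - 344 = -348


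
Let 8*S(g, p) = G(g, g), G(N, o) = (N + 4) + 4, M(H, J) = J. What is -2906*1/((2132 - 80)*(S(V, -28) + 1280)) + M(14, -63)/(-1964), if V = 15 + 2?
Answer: 320339767/10342315980 ≈ 0.030974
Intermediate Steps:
V = 17
G(N, o) = 8 + N (G(N, o) = (4 + N) + 4 = 8 + N)
S(g, p) = 1 + g/8 (S(g, p) = (8 + g)/8 = 1 + g/8)
-2906*1/((2132 - 80)*(S(V, -28) + 1280)) + M(14, -63)/(-1964) = -2906*1/((2132 - 80)*((1 + (⅛)*17) + 1280)) - 63/(-1964) = -2906*1/(2052*((1 + 17/8) + 1280)) - 63*(-1/1964) = -2906*1/(2052*(25/8 + 1280)) + 63/1964 = -2906/((10265/8)*2052) + 63/1964 = -2906/5265945/2 + 63/1964 = -2906*2/5265945 + 63/1964 = -5812/5265945 + 63/1964 = 320339767/10342315980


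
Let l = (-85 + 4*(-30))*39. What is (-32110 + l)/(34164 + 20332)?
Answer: -3085/4192 ≈ -0.73593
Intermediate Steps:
l = -7995 (l = (-85 - 120)*39 = -205*39 = -7995)
(-32110 + l)/(34164 + 20332) = (-32110 - 7995)/(34164 + 20332) = -40105/54496 = -40105*1/54496 = -3085/4192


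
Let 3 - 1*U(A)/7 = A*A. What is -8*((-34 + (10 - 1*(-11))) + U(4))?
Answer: 832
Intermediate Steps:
U(A) = 21 - 7*A² (U(A) = 21 - 7*A*A = 21 - 7*A²)
-8*((-34 + (10 - 1*(-11))) + U(4)) = -8*((-34 + (10 - 1*(-11))) + (21 - 7*4²)) = -8*((-34 + (10 + 11)) + (21 - 7*16)) = -8*((-34 + 21) + (21 - 112)) = -8*(-13 - 91) = -8*(-104) = 832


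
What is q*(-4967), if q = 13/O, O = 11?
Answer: -64571/11 ≈ -5870.1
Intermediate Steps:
q = 13/11 ≈ 1.1818
q*(-4967) = (13/11)*(-4967) = -64571/11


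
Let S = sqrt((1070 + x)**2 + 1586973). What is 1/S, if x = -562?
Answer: sqrt(1845037)/1845037 ≈ 0.00073620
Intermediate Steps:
S = sqrt(1845037) (S = sqrt((1070 - 562)**2 + 1586973) = sqrt(508**2 + 1586973) = sqrt(258064 + 1586973) = sqrt(1845037) ≈ 1358.3)
1/S = 1/(sqrt(1845037)) = sqrt(1845037)/1845037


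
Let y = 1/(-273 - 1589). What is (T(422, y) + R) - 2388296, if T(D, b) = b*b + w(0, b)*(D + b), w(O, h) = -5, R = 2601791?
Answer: 732881105251/3467044 ≈ 2.1139e+5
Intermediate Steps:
y = -1/1862 (y = 1/(-1862) = -1/1862 ≈ -0.00053706)
T(D, b) = b**2 - 5*D - 5*b (T(D, b) = b*b - 5*(D + b) = b**2 + (-5*D - 5*b) = b**2 - 5*D - 5*b)
(T(422, y) + R) - 2388296 = (((-1/1862)**2 - 5*422 - 5*(-1/1862)) + 2601791) - 2388296 = ((1/3467044 - 2110 + 5/1862) + 2601791) - 2388296 = (-7315453529/3467044 + 2601791) - 2388296 = 9013208422275/3467044 - 2388296 = 732881105251/3467044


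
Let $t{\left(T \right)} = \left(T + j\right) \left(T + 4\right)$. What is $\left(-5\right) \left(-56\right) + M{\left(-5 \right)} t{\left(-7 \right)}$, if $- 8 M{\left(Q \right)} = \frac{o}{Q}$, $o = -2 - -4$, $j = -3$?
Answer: $\frac{563}{2} \approx 281.5$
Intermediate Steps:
$o = 2$ ($o = -2 + 4 = 2$)
$M{\left(Q \right)} = - \frac{1}{4 Q}$ ($M{\left(Q \right)} = - \frac{2 \frac{1}{Q}}{8} = - \frac{1}{4 Q}$)
$t{\left(T \right)} = \left(-3 + T\right) \left(4 + T\right)$ ($t{\left(T \right)} = \left(T - 3\right) \left(T + 4\right) = \left(-3 + T\right) \left(4 + T\right)$)
$\left(-5\right) \left(-56\right) + M{\left(-5 \right)} t{\left(-7 \right)} = \left(-5\right) \left(-56\right) + - \frac{1}{4 \left(-5\right)} \left(-12 - 7 + \left(-7\right)^{2}\right) = 280 + \left(- \frac{1}{4}\right) \left(- \frac{1}{5}\right) \left(-12 - 7 + 49\right) = 280 + \frac{1}{20} \cdot 30 = 280 + \frac{3}{2} = \frac{563}{2}$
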